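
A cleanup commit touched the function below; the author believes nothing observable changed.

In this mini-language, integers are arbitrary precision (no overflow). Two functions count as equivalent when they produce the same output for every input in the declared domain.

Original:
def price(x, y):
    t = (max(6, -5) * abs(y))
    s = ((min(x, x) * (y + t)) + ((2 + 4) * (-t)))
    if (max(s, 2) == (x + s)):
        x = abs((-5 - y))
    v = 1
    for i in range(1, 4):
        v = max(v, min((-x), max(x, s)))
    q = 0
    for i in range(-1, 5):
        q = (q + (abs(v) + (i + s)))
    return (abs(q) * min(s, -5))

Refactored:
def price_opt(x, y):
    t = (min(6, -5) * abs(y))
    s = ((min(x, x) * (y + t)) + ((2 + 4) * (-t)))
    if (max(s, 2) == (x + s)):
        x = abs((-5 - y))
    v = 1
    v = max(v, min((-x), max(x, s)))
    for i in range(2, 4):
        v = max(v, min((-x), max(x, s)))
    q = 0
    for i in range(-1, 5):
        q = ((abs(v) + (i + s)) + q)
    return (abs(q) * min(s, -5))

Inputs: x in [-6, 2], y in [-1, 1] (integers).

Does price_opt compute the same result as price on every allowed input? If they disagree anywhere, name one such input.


These are not equivalent — on x=-6, y=-1 the outputs split (-25146 vs -2205).
price: t = 6; s = -66; (max(s, 2) == (x + s)) -> false; v = 1; [i=1]; v = 1; [i=2]; v = 1; [i=3]; v = 1; q = 0; [i=-1]; q = -66; [i=0]; q = -131; [i=1]; q = -195; [i=2]; q = -258; [i=3]; q = -320; [i=4]; q = -381; return -25146
price_opt: t = -5; s = 66; (max(s, 2) == (x + s)) -> false; v = 1; v = 6; [i=2]; v = 6; [i=3]; v = 6; q = 0; [i=-1]; q = 71; [i=0]; q = 143; [i=1]; q = 216; [i=2]; q = 290; [i=3]; q = 365; [i=4]; q = 441; return -2205
verdict: not equivalent; witness: x=-6, y=-1


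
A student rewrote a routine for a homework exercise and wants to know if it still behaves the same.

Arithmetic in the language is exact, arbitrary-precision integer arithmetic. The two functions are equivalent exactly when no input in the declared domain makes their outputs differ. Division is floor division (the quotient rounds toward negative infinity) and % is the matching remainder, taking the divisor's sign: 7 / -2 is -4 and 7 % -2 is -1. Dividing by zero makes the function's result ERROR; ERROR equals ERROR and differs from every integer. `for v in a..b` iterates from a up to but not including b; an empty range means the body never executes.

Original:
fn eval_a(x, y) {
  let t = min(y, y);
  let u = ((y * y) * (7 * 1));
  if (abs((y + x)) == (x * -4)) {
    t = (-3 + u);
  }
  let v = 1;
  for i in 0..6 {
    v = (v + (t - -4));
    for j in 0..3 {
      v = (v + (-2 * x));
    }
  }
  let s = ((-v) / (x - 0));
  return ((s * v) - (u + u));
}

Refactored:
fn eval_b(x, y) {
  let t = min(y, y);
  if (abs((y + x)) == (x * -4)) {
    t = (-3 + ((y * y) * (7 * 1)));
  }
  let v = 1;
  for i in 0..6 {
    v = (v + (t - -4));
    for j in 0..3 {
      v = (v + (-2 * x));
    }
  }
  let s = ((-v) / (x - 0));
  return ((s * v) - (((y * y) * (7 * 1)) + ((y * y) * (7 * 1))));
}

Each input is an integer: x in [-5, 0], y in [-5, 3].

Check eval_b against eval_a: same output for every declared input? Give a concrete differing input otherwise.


Reading the diff, among the changes: local variable names differ, plus constant usage differs, plus statement counts differ, plus arithmetic usage differs.
As a probe, take x=0, y=2: eval_a runs t=2, then u=28, then (abs((y + x)) == (x * -4)) is false, then v=1, then (i=0), then v=7, then (j=0), then v=7, then (j=1), then v=7, then (j=2), then v=7, then (i=1), then v=13, then (j=0), then v=13, then (j=1), then v=13, then (j=2), then v=13, then (i=2), then v=19, then (j=0), then v=19, then (j=1), then v=19, then (j=2), then v=19, then (i=3), then v=25, then (j=0), then v=25, then (j=1), then v=25, then (j=2), then v=25, then (i=4), then v=31, then (j=0), then v=31, then (j=1), then v=31, then (j=2), then v=31, then (i=5), then v=37, then (j=0), then v=37, then (j=1), then v=37, then (j=2), then v=37, then a zero divisor aborts: ERROR; eval_b runs t=2, then (abs((y + x)) == (x * -4)) is false, then v=1, then (i=0), then v=7, then (j=0), then v=7, then (j=1), then v=7, then (j=2), then v=7, then (i=1), then v=13, then (j=0), then v=13, then (j=1), then v=13, then (j=2), then v=13, then (i=2), then v=19, then (j=0), then v=19, then (j=1), then v=19, then (j=2), then v=19, then (i=3), then v=25, then (j=0), then v=25, then (j=1), then v=25, then (j=2), then v=25, then (i=4), then v=31, then (j=0), then v=31, then (j=1), then v=31, then (j=2), then v=31, then (i=5), then v=37, then (j=0), then v=37, then (j=1), then v=37, then (j=2), then v=37, then a zero divisor aborts: ERROR; both end at ERROR.
Sweeping the whole domain (54 inputs) finds no disagreement.
verdict: equivalent


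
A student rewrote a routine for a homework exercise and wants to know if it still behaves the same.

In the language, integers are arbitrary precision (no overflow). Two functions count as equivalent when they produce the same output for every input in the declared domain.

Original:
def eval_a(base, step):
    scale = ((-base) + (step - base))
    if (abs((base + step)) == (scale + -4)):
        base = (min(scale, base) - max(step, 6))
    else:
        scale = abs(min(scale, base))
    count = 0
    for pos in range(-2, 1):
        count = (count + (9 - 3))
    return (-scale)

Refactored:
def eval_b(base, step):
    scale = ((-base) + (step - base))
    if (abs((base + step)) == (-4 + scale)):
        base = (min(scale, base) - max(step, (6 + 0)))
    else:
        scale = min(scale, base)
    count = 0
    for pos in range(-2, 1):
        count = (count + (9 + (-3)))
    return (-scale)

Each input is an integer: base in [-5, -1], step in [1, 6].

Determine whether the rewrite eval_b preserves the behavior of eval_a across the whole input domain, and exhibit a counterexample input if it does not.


Input base=-5, step=1: -5 from eval_a versus 5 from eval_b.
verdict: not equivalent; witness: base=-5, step=1


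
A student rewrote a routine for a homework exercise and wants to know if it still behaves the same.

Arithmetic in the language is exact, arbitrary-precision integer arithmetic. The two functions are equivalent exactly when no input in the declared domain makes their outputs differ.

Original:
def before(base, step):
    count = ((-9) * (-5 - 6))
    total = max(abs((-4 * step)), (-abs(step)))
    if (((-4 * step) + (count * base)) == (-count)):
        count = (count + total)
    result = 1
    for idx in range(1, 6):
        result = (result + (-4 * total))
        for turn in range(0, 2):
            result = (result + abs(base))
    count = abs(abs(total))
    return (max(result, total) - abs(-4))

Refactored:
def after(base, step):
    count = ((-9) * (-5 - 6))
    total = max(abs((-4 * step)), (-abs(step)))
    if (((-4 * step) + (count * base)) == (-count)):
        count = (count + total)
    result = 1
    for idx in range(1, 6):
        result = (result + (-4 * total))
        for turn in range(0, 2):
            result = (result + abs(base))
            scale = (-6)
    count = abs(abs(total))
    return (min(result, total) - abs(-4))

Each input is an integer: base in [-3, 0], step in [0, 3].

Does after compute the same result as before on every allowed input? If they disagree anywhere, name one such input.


On input base=-3, step=0, before returns 27 while after returns -4.
verdict: not equivalent; witness: base=-3, step=0


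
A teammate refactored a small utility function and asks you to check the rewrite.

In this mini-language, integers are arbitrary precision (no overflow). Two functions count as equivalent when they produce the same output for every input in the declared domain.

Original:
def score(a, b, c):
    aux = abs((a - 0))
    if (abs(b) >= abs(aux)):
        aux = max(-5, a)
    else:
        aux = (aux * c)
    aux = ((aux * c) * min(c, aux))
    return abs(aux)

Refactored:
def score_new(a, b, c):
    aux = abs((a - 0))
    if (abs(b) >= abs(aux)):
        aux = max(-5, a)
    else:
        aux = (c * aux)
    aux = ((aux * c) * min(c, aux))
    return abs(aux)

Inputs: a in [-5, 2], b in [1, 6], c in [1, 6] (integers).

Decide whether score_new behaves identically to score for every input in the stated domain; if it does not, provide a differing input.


Comparing the listings, the differences include: same computation, different form.
Spot check at a=1, b=5, c=5 — score: aux = 1; (abs(b) >= abs(aux)) -> true; aux = 1; aux = 5; return 5. score_new: aux = 1; (abs(b) >= abs(aux)) -> true; aux = 1; aux = 5; return 5. Both give 5.
Across all 288 domain points the two functions coincide.
verdict: equivalent


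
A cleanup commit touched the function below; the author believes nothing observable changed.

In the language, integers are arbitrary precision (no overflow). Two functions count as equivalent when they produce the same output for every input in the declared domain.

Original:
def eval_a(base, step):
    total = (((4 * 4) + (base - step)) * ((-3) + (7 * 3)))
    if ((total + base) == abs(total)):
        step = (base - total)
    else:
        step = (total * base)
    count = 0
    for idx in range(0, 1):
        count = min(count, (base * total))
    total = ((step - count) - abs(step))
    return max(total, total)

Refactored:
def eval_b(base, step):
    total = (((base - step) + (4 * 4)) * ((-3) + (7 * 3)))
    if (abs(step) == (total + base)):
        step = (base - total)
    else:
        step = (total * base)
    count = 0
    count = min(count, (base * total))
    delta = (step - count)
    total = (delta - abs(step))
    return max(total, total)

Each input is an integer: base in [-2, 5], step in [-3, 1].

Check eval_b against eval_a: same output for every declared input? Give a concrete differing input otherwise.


These are not equivalent — on base=0, step=-3 the outputs split (-684 vs 0).
eval_a: total becomes 342; next ((total + base) == abs(total)) evaluates to true; next step becomes -342; next count becomes 0; next at idx=0:; next count becomes 0; next total becomes -684; next final value -684
eval_b: total becomes 342; next (abs(step) == (total + base)) evaluates to false; next step becomes 0; next count becomes 0; next count becomes 0; next delta becomes 0; next total becomes 0; next final value 0
verdict: not equivalent; witness: base=0, step=-3


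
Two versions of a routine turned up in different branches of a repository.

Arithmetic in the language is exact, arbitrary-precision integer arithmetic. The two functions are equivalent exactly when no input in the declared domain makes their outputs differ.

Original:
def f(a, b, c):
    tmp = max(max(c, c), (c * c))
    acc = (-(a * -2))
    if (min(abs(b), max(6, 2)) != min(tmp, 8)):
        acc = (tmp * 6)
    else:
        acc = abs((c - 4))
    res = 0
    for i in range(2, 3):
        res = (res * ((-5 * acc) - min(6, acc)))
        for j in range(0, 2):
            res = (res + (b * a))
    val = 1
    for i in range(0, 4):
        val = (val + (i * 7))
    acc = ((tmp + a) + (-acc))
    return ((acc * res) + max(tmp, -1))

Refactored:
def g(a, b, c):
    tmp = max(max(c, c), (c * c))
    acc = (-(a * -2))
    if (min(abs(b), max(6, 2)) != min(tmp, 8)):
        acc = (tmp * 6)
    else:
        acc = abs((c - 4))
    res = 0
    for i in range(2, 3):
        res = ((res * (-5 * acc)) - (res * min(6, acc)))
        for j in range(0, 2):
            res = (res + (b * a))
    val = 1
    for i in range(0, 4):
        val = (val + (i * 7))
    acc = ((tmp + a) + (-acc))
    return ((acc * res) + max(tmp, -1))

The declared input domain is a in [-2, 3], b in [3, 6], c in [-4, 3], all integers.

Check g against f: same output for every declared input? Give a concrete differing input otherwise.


Side by side, the visible changes include: arithmetic usage differs.
Spot check at a=0, b=3, c=0 — f: tmp := 0 | acc := 0 | (min(abs(b), max(6, 2)) != min(tmp, 8)): true | acc := 0 | res := 0 | iter i=2: | res := 0 | iter j=0: | res := 0 | iter j=1: | res := 0 | val := 1 | iter i=0: | val := 1 | iter i=1: | val := 8 | iter i=2: | val := 22 | iter i=3: | val := 43 | acc := 0 | result 0. g: tmp := 0 | acc := 0 | (min(abs(b), max(6, 2)) != min(tmp, 8)): true | acc := 0 | res := 0 | iter i=2: | res := 0 | iter j=0: | res := 0 | iter j=1: | res := 0 | val := 1 | iter i=0: | val := 1 | iter i=1: | val := 8 | iter i=2: | val := 22 | iter i=3: | val := 43 | acc := 0 | result 0. Both give 0.
Across all 192 domain points the two functions coincide.
verdict: equivalent


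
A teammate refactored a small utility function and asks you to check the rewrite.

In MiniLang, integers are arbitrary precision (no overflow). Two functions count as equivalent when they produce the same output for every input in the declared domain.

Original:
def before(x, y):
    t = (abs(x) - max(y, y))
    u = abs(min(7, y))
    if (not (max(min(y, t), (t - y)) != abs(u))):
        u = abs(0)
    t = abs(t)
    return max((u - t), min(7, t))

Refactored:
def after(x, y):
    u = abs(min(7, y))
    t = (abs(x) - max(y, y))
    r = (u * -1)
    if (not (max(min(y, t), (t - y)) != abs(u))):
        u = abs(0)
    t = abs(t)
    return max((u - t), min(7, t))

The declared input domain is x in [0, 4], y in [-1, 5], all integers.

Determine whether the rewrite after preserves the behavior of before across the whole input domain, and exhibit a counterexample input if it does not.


Side by side, the visible changes include: statement counts differ; and arithmetic usage differs; and constant usage differs; and local variable names differ.
Tracing x=0, y=3: before: t := -3 | u := 3 | (not (max(min(y, t), (t - y)) != abs(u))): false | t := 3 | result 3 | after: u := 3 | t := -3 | r := -3 | (not (max(min(y, t), (t - y)) != abs(u))): false | t := 3 | result 3 — matching result 3.
An exhaustive pass over the 35 declared inputs shows identical outputs.
verdict: equivalent


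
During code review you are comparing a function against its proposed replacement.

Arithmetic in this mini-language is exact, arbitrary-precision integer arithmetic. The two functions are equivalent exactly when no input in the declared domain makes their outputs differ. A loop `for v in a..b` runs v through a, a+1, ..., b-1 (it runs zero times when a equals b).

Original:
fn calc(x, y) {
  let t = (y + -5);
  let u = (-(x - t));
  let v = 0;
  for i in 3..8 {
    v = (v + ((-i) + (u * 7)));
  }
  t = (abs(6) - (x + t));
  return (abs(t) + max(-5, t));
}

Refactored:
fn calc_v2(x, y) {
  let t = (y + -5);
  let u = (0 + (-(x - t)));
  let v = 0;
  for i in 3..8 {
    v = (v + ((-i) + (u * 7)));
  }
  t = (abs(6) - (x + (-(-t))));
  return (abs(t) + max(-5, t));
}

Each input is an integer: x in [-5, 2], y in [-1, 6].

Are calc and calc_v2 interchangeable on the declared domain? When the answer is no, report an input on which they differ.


The two versions differ — the changes include arithmetic usage differs, constant usage differs.
Tracing x=0, y=5: calc: t = 0; u = 0; v = 0; [i=3]; v = -3; [i=4]; v = -7; [i=5]; v = -12; [i=6]; v = -18; [i=7]; v = -25; t = 6; return 12 | calc_v2: t = 0; u = 0; v = 0; [i=3]; v = -3; [i=4]; v = -7; [i=5]; v = -12; [i=6]; v = -18; [i=7]; v = -25; t = 6; return 12 — matching result 12.
Across all 64 domain points the two functions coincide.
verdict: equivalent


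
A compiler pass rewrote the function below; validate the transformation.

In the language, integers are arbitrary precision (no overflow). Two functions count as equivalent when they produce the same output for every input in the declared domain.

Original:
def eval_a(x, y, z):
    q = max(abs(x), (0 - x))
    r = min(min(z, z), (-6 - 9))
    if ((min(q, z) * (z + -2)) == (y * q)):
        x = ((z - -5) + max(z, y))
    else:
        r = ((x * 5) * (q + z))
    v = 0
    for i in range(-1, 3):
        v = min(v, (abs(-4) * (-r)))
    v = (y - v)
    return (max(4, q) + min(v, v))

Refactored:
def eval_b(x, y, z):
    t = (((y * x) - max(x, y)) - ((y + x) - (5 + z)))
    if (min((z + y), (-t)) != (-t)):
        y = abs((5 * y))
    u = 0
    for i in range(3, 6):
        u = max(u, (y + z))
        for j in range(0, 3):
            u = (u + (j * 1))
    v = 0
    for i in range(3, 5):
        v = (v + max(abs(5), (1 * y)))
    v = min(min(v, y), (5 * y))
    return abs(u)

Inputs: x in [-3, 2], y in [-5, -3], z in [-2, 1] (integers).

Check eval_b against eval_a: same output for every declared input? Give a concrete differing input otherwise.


These are not equivalent — on x=-3, y=-5, z=-2 the outputs split (-1 vs 9).
eval_a: q = 3; r = -15; ((min(q, z) * (z + -2)) == (y * q)) -> false; r = -15; v = 0; [i=-1]; v = 0; [i=0]; v = 0; [i=1]; v = 0; [i=2]; v = 0; v = -5; return -1
eval_b: t = 29; (min((z + y), (-t)) != (-t)) -> false; u = 0; [i=3]; u = 0; [j=0]; u = 0; [j=1]; u = 1; [j=2]; u = 3; [i=4]; u = 3; [j=0]; u = 3; [j=1]; u = 4; [j=2]; u = 6; [i=5]; u = 6; [j=0]; u = 6; [j=1]; u = 7; [j=2]; u = 9; v = 0; [i=3]; v = 5; [i=4]; v = 10; v = -25; return 9
verdict: not equivalent; witness: x=-3, y=-5, z=-2


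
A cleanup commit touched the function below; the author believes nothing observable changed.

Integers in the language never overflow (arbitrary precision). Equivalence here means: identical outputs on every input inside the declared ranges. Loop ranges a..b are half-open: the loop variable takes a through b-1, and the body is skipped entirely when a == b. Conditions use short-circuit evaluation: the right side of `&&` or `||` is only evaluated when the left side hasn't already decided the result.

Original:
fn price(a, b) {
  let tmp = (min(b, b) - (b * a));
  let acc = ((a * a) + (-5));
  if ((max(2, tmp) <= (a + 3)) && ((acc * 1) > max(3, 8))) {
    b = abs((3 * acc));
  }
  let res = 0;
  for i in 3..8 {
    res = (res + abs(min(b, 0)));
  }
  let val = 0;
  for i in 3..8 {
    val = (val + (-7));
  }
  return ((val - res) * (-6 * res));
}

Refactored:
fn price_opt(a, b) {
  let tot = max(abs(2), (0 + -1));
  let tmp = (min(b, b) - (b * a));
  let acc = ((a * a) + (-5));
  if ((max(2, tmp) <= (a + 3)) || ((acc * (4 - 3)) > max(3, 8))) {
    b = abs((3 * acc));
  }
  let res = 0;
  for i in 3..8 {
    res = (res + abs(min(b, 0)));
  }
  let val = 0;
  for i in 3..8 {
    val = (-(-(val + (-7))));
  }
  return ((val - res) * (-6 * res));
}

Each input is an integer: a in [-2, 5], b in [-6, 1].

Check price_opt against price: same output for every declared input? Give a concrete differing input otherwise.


Consider the input a=-1, b=-6.
price: tmp becomes -12; next acc becomes -4; next ((max(2, tmp) <= (a + 3)) && ((acc * 1) > max(3, 8))) evaluates to false; next res becomes 0; next at i=3:; next res becomes 6; next at i=4:; next res becomes 12; next at i=5:; next res becomes 18; next at i=6:; next res becomes 24; next at i=7:; next res becomes 30; next val becomes 0; next at i=3:; next val becomes -7; next at i=4:; next val becomes -14; next at i=5:; next val becomes -21; next at i=6:; next val becomes -28; next at i=7:; next val becomes -35; next final value 11700
price_opt: tot becomes 2; next tmp becomes -12; next acc becomes -4; next ((max(2, tmp) <= (a + 3)) || ((acc * (4 - 3)) > max(3, 8))) evaluates to true; next b becomes 12; next res becomes 0; next at i=3:; next res becomes 0; next at i=4:; next res becomes 0; next at i=5:; next res becomes 0; next at i=6:; next res becomes 0; next at i=7:; next res becomes 0; next val becomes 0; next at i=3:; next val becomes -7; next at i=4:; next val becomes -14; next at i=5:; next val becomes -21; next at i=6:; next val becomes -28; next at i=7:; next val becomes -35; next final value 0
11700 vs 0 — the two versions disagree here.
verdict: not equivalent; witness: a=-1, b=-6


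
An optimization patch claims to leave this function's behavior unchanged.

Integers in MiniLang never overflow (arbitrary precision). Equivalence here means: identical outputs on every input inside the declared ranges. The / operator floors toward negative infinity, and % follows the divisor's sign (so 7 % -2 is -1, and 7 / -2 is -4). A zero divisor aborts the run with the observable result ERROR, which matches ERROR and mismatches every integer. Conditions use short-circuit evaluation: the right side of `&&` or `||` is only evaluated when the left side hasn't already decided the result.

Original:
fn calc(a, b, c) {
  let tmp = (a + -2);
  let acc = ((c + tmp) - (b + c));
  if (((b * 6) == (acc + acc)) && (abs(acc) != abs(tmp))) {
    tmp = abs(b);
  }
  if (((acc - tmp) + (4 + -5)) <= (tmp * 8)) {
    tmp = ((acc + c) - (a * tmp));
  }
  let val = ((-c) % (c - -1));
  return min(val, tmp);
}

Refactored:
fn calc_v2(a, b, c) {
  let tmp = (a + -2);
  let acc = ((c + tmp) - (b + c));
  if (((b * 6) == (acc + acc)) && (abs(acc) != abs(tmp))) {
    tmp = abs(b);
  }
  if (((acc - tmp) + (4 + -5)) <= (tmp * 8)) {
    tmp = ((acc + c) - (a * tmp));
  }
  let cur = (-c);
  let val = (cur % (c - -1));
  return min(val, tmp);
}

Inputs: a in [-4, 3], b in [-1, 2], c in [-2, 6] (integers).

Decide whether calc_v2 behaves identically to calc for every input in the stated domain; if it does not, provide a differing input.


This is a faithful refactor — statement counts differ, and local variable names differ, but the computed results match everywhere.
As a probe, take a=-1, b=1, c=-2: calc runs tmp = -3; acc = -4; (((b * 6) == (acc + acc)) && (abs(acc) != abs(tmp))) -> false; (((acc - tmp) + (4 + -5)) <= (tmp * 8)) -> false; val = 0; return -3; calc_v2 runs tmp = -3; acc = -4; (((b * 6) == (acc + acc)) && (abs(acc) != abs(tmp))) -> false; (((acc - tmp) + (4 + -5)) <= (tmp * 8)) -> false; cur = 2; val = 0; return -3; both end at -3.
Checked all 288 inputs in the declared domain: the outputs agree on every one.
verdict: equivalent


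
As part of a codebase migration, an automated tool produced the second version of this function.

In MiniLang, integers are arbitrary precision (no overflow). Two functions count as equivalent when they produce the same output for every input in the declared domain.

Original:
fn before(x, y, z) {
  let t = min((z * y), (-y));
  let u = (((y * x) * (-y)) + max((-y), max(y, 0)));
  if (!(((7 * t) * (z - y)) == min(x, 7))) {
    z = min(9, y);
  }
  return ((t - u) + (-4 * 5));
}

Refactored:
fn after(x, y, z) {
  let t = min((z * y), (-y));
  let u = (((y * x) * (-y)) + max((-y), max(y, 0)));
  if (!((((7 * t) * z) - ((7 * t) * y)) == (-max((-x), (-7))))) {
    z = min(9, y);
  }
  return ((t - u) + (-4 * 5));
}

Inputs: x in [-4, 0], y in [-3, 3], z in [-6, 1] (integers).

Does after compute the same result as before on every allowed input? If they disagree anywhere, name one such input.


This is a faithful refactor — arithmetic usage differs, and constant usage differs, and min/max/abs usage differs, but the computed results match everywhere.
As a probe, take x=-3, y=3, z=-6: before runs t := -18 | u := 30 | (!(((7 * t) * (z - y)) == min(x, 7))): true | z := 3 | result -68; after runs t := -18 | u := 30 | (!((((7 * t) * z) - ((7 * t) * y)) == (-max((-x), (-7))))): true | z := 3 | result -68; both end at -68.
Checked all 280 inputs in the declared domain: the outputs agree on every one.
verdict: equivalent


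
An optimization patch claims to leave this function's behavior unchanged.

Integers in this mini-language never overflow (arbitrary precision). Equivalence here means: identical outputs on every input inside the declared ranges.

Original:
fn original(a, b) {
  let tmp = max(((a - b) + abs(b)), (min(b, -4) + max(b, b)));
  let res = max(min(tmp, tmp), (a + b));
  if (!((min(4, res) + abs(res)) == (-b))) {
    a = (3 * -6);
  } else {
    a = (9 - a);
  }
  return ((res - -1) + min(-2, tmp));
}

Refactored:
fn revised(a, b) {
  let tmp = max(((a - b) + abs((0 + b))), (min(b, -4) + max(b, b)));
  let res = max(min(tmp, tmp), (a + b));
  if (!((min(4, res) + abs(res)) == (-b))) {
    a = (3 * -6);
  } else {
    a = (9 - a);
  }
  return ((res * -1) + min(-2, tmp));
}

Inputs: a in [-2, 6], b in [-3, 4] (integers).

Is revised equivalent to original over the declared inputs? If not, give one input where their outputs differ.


These are not equivalent — on a=-2, b=-3 the outputs split (3 vs -6).
original: tmp becomes 4; next res becomes 4; next (!((min(4, res) + abs(res)) == (-b))) evaluates to true; next a becomes -18; next final value 3
revised: tmp becomes 4; next res becomes 4; next (!((min(4, res) + abs(res)) == (-b))) evaluates to true; next a becomes -18; next final value -6
verdict: not equivalent; witness: a=-2, b=-3


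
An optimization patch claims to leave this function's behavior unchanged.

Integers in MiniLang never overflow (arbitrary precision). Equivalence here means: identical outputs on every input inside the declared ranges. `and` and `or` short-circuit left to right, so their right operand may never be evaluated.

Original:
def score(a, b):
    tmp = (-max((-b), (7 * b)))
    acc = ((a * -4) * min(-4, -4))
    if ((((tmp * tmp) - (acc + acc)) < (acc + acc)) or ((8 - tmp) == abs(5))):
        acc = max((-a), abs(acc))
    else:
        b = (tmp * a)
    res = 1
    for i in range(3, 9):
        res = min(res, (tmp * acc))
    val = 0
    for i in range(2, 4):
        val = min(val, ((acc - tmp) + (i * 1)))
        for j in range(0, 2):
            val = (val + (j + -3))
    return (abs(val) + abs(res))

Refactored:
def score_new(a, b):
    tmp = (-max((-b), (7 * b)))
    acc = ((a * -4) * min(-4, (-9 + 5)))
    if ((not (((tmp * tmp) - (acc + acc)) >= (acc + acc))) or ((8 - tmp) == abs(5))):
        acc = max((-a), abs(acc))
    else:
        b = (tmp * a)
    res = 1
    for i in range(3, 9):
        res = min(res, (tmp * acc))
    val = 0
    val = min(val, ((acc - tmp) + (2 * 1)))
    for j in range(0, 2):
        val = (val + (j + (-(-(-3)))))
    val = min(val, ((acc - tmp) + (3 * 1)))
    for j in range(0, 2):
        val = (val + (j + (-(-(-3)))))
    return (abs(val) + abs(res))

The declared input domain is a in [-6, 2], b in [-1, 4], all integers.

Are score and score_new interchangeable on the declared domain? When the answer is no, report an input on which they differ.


Differences: boolean connective usage differs; also comparison usage differs; also arithmetic usage differs; also constant usage differs; also statement counts differ; also min/max/abs usage differs — yet all 54 inputs agree.
verdict: equivalent


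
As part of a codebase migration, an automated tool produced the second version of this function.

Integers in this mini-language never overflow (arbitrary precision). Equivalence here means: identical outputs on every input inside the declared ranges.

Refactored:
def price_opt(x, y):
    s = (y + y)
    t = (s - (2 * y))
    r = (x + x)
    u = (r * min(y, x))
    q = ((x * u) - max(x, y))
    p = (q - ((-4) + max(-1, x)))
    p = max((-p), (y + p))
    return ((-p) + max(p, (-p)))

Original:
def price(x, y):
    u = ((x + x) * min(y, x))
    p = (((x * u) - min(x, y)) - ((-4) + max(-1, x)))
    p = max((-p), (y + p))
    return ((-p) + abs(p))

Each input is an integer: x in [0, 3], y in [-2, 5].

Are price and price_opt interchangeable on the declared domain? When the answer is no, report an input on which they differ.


Not equivalent: x=1, y=-2 separates them (2 vs 0).
price: u=-4, then p=1, then p=-1, then returns 2
price_opt: s=-4, then t=0, then r=2, then u=-4, then q=-5, then p=-2, then p=2, then returns 0
verdict: not equivalent; witness: x=1, y=-2


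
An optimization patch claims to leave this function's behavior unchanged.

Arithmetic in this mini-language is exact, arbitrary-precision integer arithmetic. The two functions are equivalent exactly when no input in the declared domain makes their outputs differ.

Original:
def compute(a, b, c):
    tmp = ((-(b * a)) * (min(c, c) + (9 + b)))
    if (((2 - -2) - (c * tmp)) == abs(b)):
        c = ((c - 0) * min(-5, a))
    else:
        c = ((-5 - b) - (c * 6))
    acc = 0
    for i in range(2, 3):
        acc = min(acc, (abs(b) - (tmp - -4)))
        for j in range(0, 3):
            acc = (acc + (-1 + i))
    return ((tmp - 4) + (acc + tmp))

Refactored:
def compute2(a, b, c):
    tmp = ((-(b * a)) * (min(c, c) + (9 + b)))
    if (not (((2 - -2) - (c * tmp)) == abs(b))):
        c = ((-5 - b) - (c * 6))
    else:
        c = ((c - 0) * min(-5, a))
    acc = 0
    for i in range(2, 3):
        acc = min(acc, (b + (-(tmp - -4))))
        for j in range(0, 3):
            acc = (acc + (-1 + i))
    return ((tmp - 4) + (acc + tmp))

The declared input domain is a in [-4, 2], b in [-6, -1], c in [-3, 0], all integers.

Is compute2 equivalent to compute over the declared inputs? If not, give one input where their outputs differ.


Consider the input a=-4, b=-6, c=-3.
compute: tmp := 0 | (((2 - -2) - (c * tmp)) == abs(b)): false | c := 19 | acc := 0 | iter i=2: | acc := 0 | iter j=0: | acc := 1 | iter j=1: | acc := 2 | iter j=2: | acc := 3 | result -1
compute2: tmp := 0 | (not (((2 - -2) - (c * tmp)) == abs(b))): true | c := 19 | acc := 0 | iter i=2: | acc := -10 | iter j=0: | acc := -9 | iter j=1: | acc := -8 | iter j=2: | acc := -7 | result -11
-1 vs -11 — the two versions disagree here.
verdict: not equivalent; witness: a=-4, b=-6, c=-3


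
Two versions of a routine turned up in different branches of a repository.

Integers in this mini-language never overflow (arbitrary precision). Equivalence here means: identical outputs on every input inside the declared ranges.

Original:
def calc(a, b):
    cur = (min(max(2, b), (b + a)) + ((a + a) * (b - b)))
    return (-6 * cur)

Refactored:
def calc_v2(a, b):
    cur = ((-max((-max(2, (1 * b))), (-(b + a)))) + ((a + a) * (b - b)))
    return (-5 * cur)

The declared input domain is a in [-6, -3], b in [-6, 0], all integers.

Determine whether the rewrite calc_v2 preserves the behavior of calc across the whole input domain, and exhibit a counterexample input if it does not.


a=-6, b=-6 yields 72 from calc but 60 from calc_v2.
verdict: not equivalent; witness: a=-6, b=-6


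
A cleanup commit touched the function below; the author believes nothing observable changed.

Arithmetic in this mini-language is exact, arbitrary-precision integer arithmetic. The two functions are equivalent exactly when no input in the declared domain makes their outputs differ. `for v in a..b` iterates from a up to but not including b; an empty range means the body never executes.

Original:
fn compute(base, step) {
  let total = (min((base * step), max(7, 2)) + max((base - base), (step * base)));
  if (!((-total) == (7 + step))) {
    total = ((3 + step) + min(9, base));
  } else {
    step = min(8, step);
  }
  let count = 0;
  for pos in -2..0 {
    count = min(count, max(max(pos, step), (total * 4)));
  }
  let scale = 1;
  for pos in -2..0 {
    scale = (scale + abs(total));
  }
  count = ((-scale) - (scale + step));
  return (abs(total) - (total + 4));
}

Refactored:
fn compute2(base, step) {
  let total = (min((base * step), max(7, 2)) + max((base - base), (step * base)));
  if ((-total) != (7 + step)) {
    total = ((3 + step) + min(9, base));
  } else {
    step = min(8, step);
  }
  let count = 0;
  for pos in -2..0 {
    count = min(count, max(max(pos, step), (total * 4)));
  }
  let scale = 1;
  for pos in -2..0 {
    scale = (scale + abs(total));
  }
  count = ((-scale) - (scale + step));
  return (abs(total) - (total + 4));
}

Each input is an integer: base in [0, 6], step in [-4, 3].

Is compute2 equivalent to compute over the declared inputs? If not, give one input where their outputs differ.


Comparing the listings, the differences include: boolean connective usage differs, comparison usage differs.
As a probe, take base=0, step=-1: compute runs total=0, then (!((-total) == (7 + step))) is true, then total=2, then count=0, then (pos=-2), then count=0, then (pos=-1), then count=0, then scale=1, then (pos=-2), then scale=3, then (pos=-1), then scale=5, then count=-9, then returns -4; compute2 runs total=0, then ((-total) != (7 + step)) is true, then total=2, then count=0, then (pos=-2), then count=0, then (pos=-1), then count=0, then scale=1, then (pos=-2), then scale=3, then (pos=-1), then scale=5, then count=-9, then returns -4; both end at -4.
Every one of the 56 inputs gives matching results.
verdict: equivalent


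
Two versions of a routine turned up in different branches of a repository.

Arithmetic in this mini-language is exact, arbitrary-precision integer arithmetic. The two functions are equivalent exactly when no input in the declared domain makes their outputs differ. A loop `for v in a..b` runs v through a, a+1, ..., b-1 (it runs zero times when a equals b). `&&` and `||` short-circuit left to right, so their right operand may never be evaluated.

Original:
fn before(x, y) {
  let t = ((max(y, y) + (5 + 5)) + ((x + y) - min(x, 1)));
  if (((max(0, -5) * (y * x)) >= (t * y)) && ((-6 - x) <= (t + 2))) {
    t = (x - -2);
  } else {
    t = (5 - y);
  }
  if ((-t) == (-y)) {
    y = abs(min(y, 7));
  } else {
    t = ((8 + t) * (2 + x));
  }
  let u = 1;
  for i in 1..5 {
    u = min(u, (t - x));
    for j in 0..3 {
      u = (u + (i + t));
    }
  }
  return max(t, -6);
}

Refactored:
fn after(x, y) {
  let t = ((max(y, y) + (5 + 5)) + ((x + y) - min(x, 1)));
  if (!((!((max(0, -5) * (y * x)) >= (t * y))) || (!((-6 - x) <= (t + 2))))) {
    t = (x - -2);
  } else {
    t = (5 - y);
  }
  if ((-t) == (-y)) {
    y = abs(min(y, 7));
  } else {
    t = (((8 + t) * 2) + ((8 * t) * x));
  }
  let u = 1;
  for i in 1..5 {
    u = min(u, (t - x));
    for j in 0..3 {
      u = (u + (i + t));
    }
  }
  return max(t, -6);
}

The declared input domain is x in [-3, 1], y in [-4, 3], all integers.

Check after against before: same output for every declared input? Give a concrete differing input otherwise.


Not equivalent: x=-3, y=-4 separates them (-6 vs 38).
before: t = 2; (((max(0, -5) * (y * x)) >= (t * y)) && ((-6 - x) <= (t + 2))) -> true; t = -1; ((-t) == (-y)) -> false; t = -7; u = 1; [i=1]; u = -4; [j=0]; u = -10; [j=1]; u = -16; [j=2]; u = -22; [i=2]; u = -22; [j=0]; u = -27; [j=1]; u = -32; [j=2]; u = -37; [i=3]; u = -37; [j=0]; u = -41; [j=1]; u = -45; [j=2]; u = -49; [i=4]; u = -49; [j=0]; u = -52; [j=1]; u = -55; [j=2]; u = -58; return -6
after: t = 2; (!((!((max(0, -5) * (y * x)) >= (t * y))) || (!((-6 - x) <= (t + 2))))) -> true; t = -1; ((-t) == (-y)) -> false; t = 38; u = 1; [i=1]; u = 1; [j=0]; u = 40; [j=1]; u = 79; [j=2]; u = 118; [i=2]; u = 41; [j=0]; u = 81; [j=1]; u = 121; [j=2]; u = 161; [i=3]; u = 41; [j=0]; u = 82; [j=1]; u = 123; [j=2]; u = 164; [i=4]; u = 41; [j=0]; u = 83; [j=1]; u = 125; [j=2]; u = 167; return 38
verdict: not equivalent; witness: x=-3, y=-4


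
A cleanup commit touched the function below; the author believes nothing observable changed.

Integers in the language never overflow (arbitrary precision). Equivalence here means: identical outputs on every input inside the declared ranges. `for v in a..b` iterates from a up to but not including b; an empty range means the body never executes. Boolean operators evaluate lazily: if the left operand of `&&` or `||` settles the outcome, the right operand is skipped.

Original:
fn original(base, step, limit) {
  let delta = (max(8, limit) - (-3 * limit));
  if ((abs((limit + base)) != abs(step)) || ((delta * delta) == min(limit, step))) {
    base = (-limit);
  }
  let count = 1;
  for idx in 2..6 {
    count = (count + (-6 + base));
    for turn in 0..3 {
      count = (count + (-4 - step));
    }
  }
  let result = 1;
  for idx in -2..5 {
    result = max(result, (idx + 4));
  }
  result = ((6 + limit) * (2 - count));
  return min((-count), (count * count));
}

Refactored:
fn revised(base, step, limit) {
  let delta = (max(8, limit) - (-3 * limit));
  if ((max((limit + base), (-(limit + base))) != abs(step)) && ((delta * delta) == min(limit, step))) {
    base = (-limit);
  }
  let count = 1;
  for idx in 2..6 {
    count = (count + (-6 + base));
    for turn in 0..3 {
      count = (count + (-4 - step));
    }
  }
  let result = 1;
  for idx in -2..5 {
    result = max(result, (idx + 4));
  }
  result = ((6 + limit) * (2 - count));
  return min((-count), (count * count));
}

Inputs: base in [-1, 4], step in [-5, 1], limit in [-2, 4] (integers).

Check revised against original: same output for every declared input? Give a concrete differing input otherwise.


Evaluate both at base=-1, step=-5, limit=-2.
original: delta := 2 | ((abs((limit + base)) != abs(step)) || ((delta * delta) == min(limit, step))): true | base := 2 | count := 1 | iter idx=2: | count := -3 | iter turn=0: | count := -2 | iter turn=1: | count := -1 | iter turn=2: | count := 0 | iter idx=3: | count := -4 | iter turn=0: | count := -3 | iter turn=1: | count := -2 | iter turn=2: | count := -1 | iter idx=4: | count := -5 | iter turn=0: | count := -4 | iter turn=1: | count := -3 | iter turn=2: | count := -2 | iter idx=5: | count := -6 | iter turn=0: | count := -5 | iter turn=1: | count := -4 | iter turn=2: | count := -3 | result := 1 | iter idx=-2: | result := 2 | iter idx=-1: | result := 3 | iter idx=0: | result := 4 | iter idx=1: | result := 5 | iter idx=2: | result := 6 | iter idx=3: | result := 7 | iter idx=4: | result := 8 | result := 20 | result 3
revised: delta := 2 | ((max((limit + base), (-(limit + base))) != abs(step)) && ((delta * delta) == min(limit, step))): false | count := 1 | iter idx=2: | count := -6 | iter turn=0: | count := -5 | iter turn=1: | count := -4 | iter turn=2: | count := -3 | iter idx=3: | count := -10 | iter turn=0: | count := -9 | iter turn=1: | count := -8 | iter turn=2: | count := -7 | iter idx=4: | count := -14 | iter turn=0: | count := -13 | iter turn=1: | count := -12 | iter turn=2: | count := -11 | iter idx=5: | count := -18 | iter turn=0: | count := -17 | iter turn=1: | count := -16 | iter turn=2: | count := -15 | result := 1 | iter idx=-2: | result := 2 | iter idx=-1: | result := 3 | iter idx=0: | result := 4 | iter idx=1: | result := 5 | iter idx=2: | result := 6 | iter idx=3: | result := 7 | iter idx=4: | result := 8 | result := 68 | result 15
3 != 15, so the rewrite changes behavior.
verdict: not equivalent; witness: base=-1, step=-5, limit=-2


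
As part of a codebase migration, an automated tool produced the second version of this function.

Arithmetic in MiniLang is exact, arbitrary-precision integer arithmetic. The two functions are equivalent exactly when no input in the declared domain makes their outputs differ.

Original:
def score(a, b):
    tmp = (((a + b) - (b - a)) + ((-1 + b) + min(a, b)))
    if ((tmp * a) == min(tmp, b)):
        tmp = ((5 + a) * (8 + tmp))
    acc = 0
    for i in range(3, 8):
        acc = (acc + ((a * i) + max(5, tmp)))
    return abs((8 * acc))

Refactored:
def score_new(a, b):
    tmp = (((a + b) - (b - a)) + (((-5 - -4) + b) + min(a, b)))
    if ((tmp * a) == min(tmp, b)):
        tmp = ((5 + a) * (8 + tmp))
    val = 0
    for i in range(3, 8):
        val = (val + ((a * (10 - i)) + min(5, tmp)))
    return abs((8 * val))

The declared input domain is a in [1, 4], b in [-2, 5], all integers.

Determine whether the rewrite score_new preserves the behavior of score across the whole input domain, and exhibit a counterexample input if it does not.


Evaluate both at a=1, b=-2.
score: tmp becomes -3; next ((tmp * a) == min(tmp, b)) evaluates to true; next tmp becomes 30; next acc becomes 0; next at i=3:; next acc becomes 33; next at i=4:; next acc becomes 67; next at i=5:; next acc becomes 102; next at i=6:; next acc becomes 138; next at i=7:; next acc becomes 175; next final value 1400
score_new: tmp becomes -3; next ((tmp * a) == min(tmp, b)) evaluates to true; next tmp becomes 30; next val becomes 0; next at i=3:; next val becomes 12; next at i=4:; next val becomes 23; next at i=5:; next val becomes 33; next at i=6:; next val becomes 42; next at i=7:; next val becomes 50; next final value 400
1400 != 400, so the rewrite changes behavior.
verdict: not equivalent; witness: a=1, b=-2


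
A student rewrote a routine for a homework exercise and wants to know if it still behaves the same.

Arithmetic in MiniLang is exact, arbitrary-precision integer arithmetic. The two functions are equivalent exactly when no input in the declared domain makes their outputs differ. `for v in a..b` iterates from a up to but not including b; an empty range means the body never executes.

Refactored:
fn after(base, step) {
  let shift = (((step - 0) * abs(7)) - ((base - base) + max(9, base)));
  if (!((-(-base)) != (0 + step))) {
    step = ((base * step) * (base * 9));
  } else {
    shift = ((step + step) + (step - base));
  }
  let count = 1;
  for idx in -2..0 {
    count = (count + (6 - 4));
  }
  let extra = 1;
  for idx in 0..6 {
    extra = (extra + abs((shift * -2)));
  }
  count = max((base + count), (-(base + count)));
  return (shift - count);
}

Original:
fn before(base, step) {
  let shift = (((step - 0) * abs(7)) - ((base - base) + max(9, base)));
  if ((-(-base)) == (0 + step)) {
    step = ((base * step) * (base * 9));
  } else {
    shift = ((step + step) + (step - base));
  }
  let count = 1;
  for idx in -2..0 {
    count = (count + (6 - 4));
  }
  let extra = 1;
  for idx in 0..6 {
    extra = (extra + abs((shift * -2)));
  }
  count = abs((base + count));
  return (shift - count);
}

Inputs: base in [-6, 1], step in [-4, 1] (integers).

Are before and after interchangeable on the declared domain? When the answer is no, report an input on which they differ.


Behavior is preserved: although arithmetic usage differs; also comparison usage differs; also min/max/abs usage differs; also boolean connective usage differs, the outputs never diverge.
One worked example (base=-3, step=-4) — before: shift becomes -37; next ((-(-base)) == (0 + step)) evaluates to false; next shift becomes -9; next count becomes 1; next at idx=-2:; next count becomes 3; next at idx=-1:; next count becomes 5; next extra becomes 1; next at idx=0:; next extra becomes 19; next at idx=1:; next extra becomes 37; next at idx=2:; next extra becomes 55; next at idx=3:; next extra becomes 73; next at idx=4:; next extra becomes 91; next at idx=5:; next extra becomes 109; next count becomes 2; next final value -11; after: shift becomes -37; next (!((-(-base)) != (0 + step))) evaluates to false; next shift becomes -9; next count becomes 1; next at idx=-2:; next count becomes 3; next at idx=-1:; next count becomes 5; next extra becomes 1; next at idx=0:; next extra becomes 19; next at idx=1:; next extra becomes 37; next at idx=2:; next extra becomes 55; next at idx=3:; next extra becomes 73; next at idx=4:; next extra becomes 91; next at idx=5:; next extra becomes 109; next count becomes 2; next final value -11; agreement on -11.
An exhaustive pass over the 48 declared inputs shows identical outputs.
verdict: equivalent
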